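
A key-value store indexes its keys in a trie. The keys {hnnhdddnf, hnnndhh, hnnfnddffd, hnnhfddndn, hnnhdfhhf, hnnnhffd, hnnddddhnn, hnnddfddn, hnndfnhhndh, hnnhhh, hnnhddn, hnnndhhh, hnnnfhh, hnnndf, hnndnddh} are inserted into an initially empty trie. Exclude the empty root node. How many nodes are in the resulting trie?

For each word, the new-node count is its length minus the longest prefix already in the trie:
  "hnnhdddnf" → 9 new (h, n, n, h, d, d, d, n, f)
  "hnnndhh" → prefix "hnn" already present; 4 new (n, d, h, h)
  "hnnfnddffd" → prefix "hnn" already present; 7 new (f, n, d, d, f, f, d)
  "hnnhfddndn" → prefix "hnnh" already present; 6 new (f, d, d, n, d, n)
  "hnnhdfhhf" → prefix "hnnhd" already present; 4 new (f, h, h, f)
  "hnnnhffd" → prefix "hnnn" already present; 4 new (h, f, f, d)
  "hnnddddhnn" → prefix "hnn" already present; 7 new (d, d, d, d, h, n, n)
  "hnnddfddn" → prefix "hnndd" already present; 4 new (f, d, d, n)
  "hnndfnhhndh" → prefix "hnnd" already present; 7 new (f, n, h, h, n, d, h)
  "hnnhhh" → prefix "hnnh" already present; 2 new (h, h)
  "hnnhddn" → prefix "hnnhdd" already present; 1 new (n)
  "hnnndhhh" → prefix "hnnndhh" already present; 1 new (h)
  "hnnnfhh" → prefix "hnnn" already present; 3 new (f, h, h)
  "hnnndf" → prefix "hnnnd" already present; 1 new (f)
  "hnndnddh" → prefix "hnnd" already present; 4 new (n, d, d, h)
Total nodes = 9 + 4 + 7 + 6 + 4 + 4 + 7 + 4 + 7 + 2 + 1 + 1 + 3 + 1 + 4 = 64

64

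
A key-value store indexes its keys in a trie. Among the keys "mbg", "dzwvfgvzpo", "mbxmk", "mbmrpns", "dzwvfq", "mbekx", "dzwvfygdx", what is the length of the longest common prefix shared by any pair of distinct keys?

5

The deepest shared node is where two words last agree before diverging.
"dzwvfgvzpo" and "dzwvfq" agree on "dzwvf" (5 characters) before diverging; nothing deeper is shared.
Longest shared-prefix length: 5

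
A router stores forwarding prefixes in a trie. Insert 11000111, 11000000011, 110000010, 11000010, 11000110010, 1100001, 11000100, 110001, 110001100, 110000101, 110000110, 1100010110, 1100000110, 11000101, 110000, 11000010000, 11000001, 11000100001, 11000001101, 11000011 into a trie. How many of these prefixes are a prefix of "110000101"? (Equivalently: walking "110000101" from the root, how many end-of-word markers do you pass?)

4

Traverse "110000101" character by character; count nodes along the way that are marked as word ends.
Prefixes of the query that are stored words: "110000", "1100001", "11000010", "110000101"
Count: 4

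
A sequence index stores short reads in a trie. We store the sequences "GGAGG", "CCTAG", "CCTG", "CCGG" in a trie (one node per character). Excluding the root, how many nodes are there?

13

Trie structure (* marks end of a word):
(root)
├─ C
│  └─ C
│     ├─ G
│     │  └─ G *
│     └─ T
│        ├─ A
│        │  └─ G *
│        └─ G *
└─ G
   └─ G
      └─ A
         └─ G
            └─ G *
Counting every labelled node above: 13.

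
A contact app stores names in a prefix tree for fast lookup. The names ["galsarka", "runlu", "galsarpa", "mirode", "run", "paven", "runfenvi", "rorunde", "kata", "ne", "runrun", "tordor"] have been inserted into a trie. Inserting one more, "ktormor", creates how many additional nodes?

6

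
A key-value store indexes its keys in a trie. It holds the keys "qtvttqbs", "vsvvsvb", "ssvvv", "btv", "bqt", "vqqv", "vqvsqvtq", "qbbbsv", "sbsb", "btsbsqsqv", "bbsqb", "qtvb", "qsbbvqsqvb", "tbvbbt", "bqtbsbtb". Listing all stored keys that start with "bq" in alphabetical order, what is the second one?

Filter for "bq…" and sort: "bqt", "bqtbsbtb"
Position 2: bqtbsbtb

bqtbsbtb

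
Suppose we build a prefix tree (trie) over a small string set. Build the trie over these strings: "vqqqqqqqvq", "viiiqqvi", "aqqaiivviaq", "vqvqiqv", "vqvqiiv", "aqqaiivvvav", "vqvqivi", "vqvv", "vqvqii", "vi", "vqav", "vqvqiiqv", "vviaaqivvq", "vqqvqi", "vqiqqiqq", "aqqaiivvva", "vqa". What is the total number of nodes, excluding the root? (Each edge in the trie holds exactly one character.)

63

Count nodes per top-level branch (shared prefixes stored once):
  'a'-branch (aqqaiivviaq, aqqaiivvva, aqqaiivvvav): 14 nodes
  'v'-branch (vi, viiiqqvi, vqa, vqav, vqiqqiqq, vqqqqqqqvq, vqqvqi, vqvqii, vqvqiiqv, vqvqiiv, vqvqiqv, vqvqivi, vqvv, vviaaqivvq): 49 nodes
Sum: 63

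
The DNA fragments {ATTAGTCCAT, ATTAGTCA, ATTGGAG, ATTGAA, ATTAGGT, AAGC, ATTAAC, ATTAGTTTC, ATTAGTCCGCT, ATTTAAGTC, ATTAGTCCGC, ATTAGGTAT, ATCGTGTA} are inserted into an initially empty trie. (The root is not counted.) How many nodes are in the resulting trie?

44

Trace insertions, counting only characters that open a new branch:
  "ATTAGTCCAT" → 10 new (A, T, T, A, G, T, C, C, A, T)
  "ATTAGTCA" → prefix "ATTAGTC" already present; 1 new (A)
  "ATTGGAG" → prefix "ATT" already present; 4 new (G, G, A, G)
  "ATTGAA" → prefix "ATTG" already present; 2 new (A, A)
  "ATTAGGT" → prefix "ATTAG" already present; 2 new (G, T)
  "AAGC" → prefix "A" already present; 3 new (A, G, C)
  "ATTAAC" → prefix "ATTA" already present; 2 new (A, C)
  "ATTAGTTTC" → prefix "ATTAGT" already present; 3 new (T, T, C)
  "ATTAGTCCGCT" → prefix "ATTAGTCC" already present; 3 new (G, C, T)
  "ATTTAAGTC" → prefix "ATT" already present; 6 new (T, A, A, G, T, C)
  "ATTAGTCCGC" → prefix "ATTAGTCCGC" already present; 0 new (none)
  "ATTAGGTAT" → prefix "ATTAGGT" already present; 2 new (A, T)
  "ATCGTGTA" → prefix "AT" already present; 6 new (C, G, T, G, T, A)
Total nodes = 10 + 1 + 4 + 2 + 2 + 3 + 2 + 3 + 3 + 6 + 0 + 2 + 6 = 44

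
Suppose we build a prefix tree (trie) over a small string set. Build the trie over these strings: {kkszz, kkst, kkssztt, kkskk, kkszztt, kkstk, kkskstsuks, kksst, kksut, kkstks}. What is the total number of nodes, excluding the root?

25

Trie structure (* marks end of a word):
(root)
└─ k
   └─ k
      └─ s
         ├─ k
         │  ├─ k *
         │  └─ s
         │     └─ t
         │        └─ s
         │           └─ u
         │              └─ k
         │                 └─ s *
         ├─ s
         │  ├─ t *
         │  └─ z
         │     └─ t
         │        └─ t *
         ├─ t *
         │  └─ k *
         │     └─ s *
         ├─ u
         │  └─ t *
         └─ z
            └─ z *
               └─ t
                  └─ t *
Counting every labelled node above: 25.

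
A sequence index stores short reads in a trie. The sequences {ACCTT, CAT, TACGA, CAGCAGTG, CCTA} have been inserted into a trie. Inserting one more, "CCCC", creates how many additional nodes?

2

Walking "CCCC" from the root, the first 2 characters ("CC") follow existing edges; "C" is the first miss.
New nodes needed: |"CCCC"| − 2 = 4 − 2 = 2.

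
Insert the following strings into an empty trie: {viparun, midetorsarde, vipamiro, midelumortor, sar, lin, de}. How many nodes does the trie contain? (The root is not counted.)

Insert word by word; a character creates a node only if that edge doesn't already exist:
  "viparun" → 7 new (v, i, p, a, r, u, n)
  "midetorsarde" → 12 new (m, i, d, e, t, o, r, s, a, r, d, e)
  "vipamiro" → prefix "vipa" already present; 4 new (m, i, r, o)
  "midelumortor" → prefix "mide" already present; 8 new (l, u, m, o, r, t, o, r)
  "sar" → 3 new (s, a, r)
  "lin" → 3 new (l, i, n)
  "de" → 2 new (d, e)
Total nodes = 7 + 12 + 4 + 8 + 3 + 3 + 2 = 39

39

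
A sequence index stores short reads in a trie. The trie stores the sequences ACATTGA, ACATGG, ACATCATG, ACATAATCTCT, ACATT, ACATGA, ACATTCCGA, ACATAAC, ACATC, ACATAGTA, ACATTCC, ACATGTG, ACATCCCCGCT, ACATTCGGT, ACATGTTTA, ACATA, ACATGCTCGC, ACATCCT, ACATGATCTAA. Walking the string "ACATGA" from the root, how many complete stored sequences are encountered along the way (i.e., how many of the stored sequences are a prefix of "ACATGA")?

1

Walk "ACATGA" from the root; an end-of-word marker is hit whenever a stored word is a prefix of "ACATGA".
Prefixes of the query that are stored words: "ACATGA"
Count: 1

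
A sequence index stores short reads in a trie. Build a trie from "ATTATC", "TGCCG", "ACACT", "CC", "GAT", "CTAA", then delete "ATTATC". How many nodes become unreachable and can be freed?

5

After clearing the end-marker at "ATTATC", prune upward until reaching a node still needed by another word.
The suffix "TTATC" (5 nodes) is used only by "ATTATC"; the node for "A" still has the child "C", so pruning stops there.
Nodes removed: 5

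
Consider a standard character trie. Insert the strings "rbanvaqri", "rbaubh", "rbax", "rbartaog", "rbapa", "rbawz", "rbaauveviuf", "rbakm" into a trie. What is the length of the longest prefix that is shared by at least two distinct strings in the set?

The deepest shared node is where two words last agree before diverging.
"rbaauveviuf" and "rbakm" agree on "rba" (3 characters) before diverging; nothing deeper is shared.
Longest shared-prefix length: 3

3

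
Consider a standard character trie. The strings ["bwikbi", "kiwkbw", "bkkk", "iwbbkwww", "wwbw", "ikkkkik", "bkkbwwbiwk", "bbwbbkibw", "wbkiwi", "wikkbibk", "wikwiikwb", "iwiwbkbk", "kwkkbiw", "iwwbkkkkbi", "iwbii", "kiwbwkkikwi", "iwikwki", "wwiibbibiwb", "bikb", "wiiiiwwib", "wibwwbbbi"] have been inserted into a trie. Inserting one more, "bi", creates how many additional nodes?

0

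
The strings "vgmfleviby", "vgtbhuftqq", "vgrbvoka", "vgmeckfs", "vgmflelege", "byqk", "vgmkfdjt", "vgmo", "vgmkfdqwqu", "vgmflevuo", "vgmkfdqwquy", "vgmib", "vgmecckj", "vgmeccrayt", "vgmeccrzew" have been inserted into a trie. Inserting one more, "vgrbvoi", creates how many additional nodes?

1

The longest prefix of "vgrbvoi" already in the trie is "vgrbvo" (length 6).
Each of the 1 remaining characters creates one node.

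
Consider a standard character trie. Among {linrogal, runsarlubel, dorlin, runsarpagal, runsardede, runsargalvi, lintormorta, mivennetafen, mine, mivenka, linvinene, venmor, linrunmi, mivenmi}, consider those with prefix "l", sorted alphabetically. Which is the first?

linrogal

Words with prefix "l", in lexicographic order: "linrogal", "linrunmi", "lintormorta", "linvinene"
The 1st is linrogal.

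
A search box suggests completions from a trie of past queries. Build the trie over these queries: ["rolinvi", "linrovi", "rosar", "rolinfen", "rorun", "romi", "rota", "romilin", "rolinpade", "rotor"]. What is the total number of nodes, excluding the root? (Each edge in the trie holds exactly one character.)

36

Insert word by word; a character creates a node only if that edge doesn't already exist:
  "rolinvi" → 7 new (r, o, l, i, n, v, i)
  "linrovi" → 7 new (l, i, n, r, o, v, i)
  "rosar" → prefix "ro" already present; 3 new (s, a, r)
  "rolinfen" → prefix "rolin" already present; 3 new (f, e, n)
  "rorun" → prefix "ro" already present; 3 new (r, u, n)
  "romi" → prefix "ro" already present; 2 new (m, i)
  "rota" → prefix "ro" already present; 2 new (t, a)
  "romilin" → prefix "romi" already present; 3 new (l, i, n)
  "rolinpade" → prefix "rolin" already present; 4 new (p, a, d, e)
  "rotor" → prefix "rot" already present; 2 new (o, r)
Total nodes = 7 + 7 + 3 + 3 + 3 + 2 + 2 + 3 + 4 + 2 = 36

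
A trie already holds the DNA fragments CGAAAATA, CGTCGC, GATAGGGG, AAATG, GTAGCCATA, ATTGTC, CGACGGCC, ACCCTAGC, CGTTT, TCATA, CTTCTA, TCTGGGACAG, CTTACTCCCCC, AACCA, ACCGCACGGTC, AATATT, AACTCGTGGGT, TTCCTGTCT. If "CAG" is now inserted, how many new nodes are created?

2

Walking "CAG" from the root, the first 1 characters ("C") follow existing edges; "A" is the first miss.
Each of the 2 remaining characters creates one node.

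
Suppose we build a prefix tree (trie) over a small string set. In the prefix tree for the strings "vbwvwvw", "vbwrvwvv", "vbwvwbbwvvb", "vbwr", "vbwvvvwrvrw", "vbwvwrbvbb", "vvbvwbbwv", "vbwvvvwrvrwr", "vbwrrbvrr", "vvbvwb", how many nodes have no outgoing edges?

A leaf is a node with no children — equivalently, the end of a word that is not a proper prefix of any other stored word.
Those words: "vbwrrbvrr", "vbwrvwvv", "vbwvvvwrvrwr", "vbwvwbbwvvb", "vbwvwrbvbb", "vbwvwvw", "vvbvwbbwv"
Leaf count: 7

7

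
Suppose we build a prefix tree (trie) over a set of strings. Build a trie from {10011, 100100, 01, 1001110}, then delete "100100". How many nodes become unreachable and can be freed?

Walk "100100" from the leaf back toward the root, removing each node that no remaining word uses.
The suffix "00" (2 nodes) is used only by "100100"; the node for "1001" still has the child "1", so pruning stops there.
Nodes removed: 2

2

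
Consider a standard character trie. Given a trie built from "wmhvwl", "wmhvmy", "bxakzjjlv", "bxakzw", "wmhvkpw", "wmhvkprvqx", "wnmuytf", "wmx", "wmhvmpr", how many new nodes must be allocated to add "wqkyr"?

"w" is already a path in the trie; the remaining "qkyr" must be added.
New nodes needed: |"wqkyr"| − 1 = 5 − 1 = 4.

4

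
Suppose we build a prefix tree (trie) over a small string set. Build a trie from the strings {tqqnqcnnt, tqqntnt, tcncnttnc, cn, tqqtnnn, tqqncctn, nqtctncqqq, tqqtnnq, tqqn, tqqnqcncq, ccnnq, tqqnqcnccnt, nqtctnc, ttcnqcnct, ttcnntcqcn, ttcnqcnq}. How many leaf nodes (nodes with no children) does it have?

14

Leaves are exactly the stored words that no other stored word extends.
Those words: "ccnnq", "cn", "nqtctncqqq", "tcncnttnc", "tqqncctn", "tqqnqcnccnt", "tqqnqcncq", "tqqnqcnnt", "tqqntnt", "tqqtnnn", "tqqtnnq", "ttcnntcqcn", "ttcnqcnct", "ttcnqcnq"
Leaf count: 14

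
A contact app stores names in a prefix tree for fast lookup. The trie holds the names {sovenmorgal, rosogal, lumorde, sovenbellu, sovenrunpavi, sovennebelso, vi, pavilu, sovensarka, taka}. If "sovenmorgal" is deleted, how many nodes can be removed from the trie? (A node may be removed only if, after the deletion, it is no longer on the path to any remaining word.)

6

A node on "sovenmorgal"'s path can go only if nothing else ends at it or branches off below it.
The suffix "morgal" (6 nodes) is used only by "sovenmorgal"; the node for "soven" still has the child "b", so pruning stops there.
Nodes removed: 6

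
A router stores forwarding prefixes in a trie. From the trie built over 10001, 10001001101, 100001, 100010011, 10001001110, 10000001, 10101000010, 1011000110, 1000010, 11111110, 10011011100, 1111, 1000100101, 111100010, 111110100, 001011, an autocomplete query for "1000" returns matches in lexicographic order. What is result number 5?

Words with prefix "1000", in lexicographic order: "10000001", "100001", "1000010", "10001", "1000100101", "100010011", "10001001101", "10001001110"
The 5th is 1000100101.

1000100101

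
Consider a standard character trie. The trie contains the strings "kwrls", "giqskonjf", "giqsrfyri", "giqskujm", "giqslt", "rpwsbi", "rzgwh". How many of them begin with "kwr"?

1

Traverse to the node for "kwr", then collect every word in that subtree.
Matches: "kwrls"
Count: 1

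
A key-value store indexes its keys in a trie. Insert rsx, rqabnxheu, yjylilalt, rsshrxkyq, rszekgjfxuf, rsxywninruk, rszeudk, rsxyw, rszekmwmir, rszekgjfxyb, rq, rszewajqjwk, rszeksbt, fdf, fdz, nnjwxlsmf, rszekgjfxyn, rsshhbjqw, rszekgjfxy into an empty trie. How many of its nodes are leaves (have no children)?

15

A leaf is a node with no children — equivalently, the end of a word that is not a proper prefix of any other stored word.
Those words: "fdf", "fdz", "nnjwxlsmf", "rqabnxheu", "rsshhbjqw", "rsshrxkyq", "rsxywninruk", "rszekgjfxuf", "rszekgjfxyb", "rszekgjfxyn", "rszekmwmir", "rszeksbt", "rszeudk", "rszewajqjwk", "yjylilalt"
Leaf count: 15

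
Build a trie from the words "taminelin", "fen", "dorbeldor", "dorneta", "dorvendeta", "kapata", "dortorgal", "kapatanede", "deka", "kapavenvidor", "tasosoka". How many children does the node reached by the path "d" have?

Follow the path "d" to its node, then look at its outgoing edges.
Distinct next characters after "d": e, o.
That node has 2 child edges.

2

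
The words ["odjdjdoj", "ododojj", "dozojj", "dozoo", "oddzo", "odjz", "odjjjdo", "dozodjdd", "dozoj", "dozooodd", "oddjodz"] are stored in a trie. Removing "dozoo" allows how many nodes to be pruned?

Walk "dozoo" from the leaf back toward the root, removing each node that no remaining word uses.
Every node on "dozoo" is still needed (e.g. by "dozooodd"), so nothing is freed.
Nodes removed: 0

0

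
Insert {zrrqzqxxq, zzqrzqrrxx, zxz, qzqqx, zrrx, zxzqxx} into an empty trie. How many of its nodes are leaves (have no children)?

5

A leaf is a node with no children — equivalently, the end of a word that is not a proper prefix of any other stored word.
Those words: "qzqqx", "zrrqzqxxq", "zrrx", "zxzqxx", "zzqrzqrrxx"
Leaf count: 5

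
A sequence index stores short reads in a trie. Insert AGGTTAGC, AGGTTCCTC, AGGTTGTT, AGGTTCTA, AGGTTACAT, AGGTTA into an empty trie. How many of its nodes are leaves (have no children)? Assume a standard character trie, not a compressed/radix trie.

Leaves are exactly the stored words that no other stored word extends.
Those words: "AGGTTACAT", "AGGTTAGC", "AGGTTCCTC", "AGGTTCTA", "AGGTTGTT"
Leaf count: 5

5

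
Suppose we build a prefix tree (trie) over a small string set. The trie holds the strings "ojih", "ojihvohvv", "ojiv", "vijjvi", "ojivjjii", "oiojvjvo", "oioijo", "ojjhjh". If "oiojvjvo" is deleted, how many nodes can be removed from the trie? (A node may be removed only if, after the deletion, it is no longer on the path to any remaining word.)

5

A node on "oiojvjvo"'s path can go only if nothing else ends at it or branches off below it.
The suffix "jvjvo" (5 nodes) is used only by "oiojvjvo"; the node for "oio" still has the child "i", so pruning stops there.
Nodes removed: 5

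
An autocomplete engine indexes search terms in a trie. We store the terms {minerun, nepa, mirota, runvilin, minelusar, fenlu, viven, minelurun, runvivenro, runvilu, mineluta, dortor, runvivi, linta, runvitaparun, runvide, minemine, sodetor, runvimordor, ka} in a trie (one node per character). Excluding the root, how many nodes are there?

89

For each word, the new-node count is its length minus the longest prefix already in the trie:
  "minerun" → 7 new (m, i, n, e, r, u, n)
  "nepa" → 4 new (n, e, p, a)
  "mirota" → prefix "mi" already present; 4 new (r, o, t, a)
  "runvilin" → 8 new (r, u, n, v, i, l, i, n)
  "minelusar" → prefix "mine" already present; 5 new (l, u, s, a, r)
  "fenlu" → 5 new (f, e, n, l, u)
  "viven" → 5 new (v, i, v, e, n)
  "minelurun" → prefix "minelu" already present; 3 new (r, u, n)
  "runvivenro" → prefix "runvi" already present; 5 new (v, e, n, r, o)
  "runvilu" → prefix "runvil" already present; 1 new (u)
  "mineluta" → prefix "minelu" already present; 2 new (t, a)
  "dortor" → 6 new (d, o, r, t, o, r)
  "runvivi" → prefix "runviv" already present; 1 new (i)
  "linta" → 5 new (l, i, n, t, a)
  "runvitaparun" → prefix "runvi" already present; 7 new (t, a, p, a, r, u, n)
  "runvide" → prefix "runvi" already present; 2 new (d, e)
  "minemine" → prefix "mine" already present; 4 new (m, i, n, e)
  "sodetor" → 7 new (s, o, d, e, t, o, r)
  "runvimordor" → prefix "runvi" already present; 6 new (m, o, r, d, o, r)
  "ka" → 2 new (k, a)
Total nodes = 7 + 4 + 4 + 8 + 5 + 5 + 5 + 3 + 5 + 1 + 2 + 6 + 1 + 5 + 7 + 2 + 4 + 7 + 6 + 2 = 89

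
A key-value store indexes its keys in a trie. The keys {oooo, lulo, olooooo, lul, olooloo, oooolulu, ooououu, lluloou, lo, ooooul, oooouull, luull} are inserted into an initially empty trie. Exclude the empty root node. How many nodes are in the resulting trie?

Count nodes per top-level branch (shared prefixes stored once):
  'l'-branch (lluloou, lo, lul, lulo, luull): 14 nodes
  'o'-branch (olooloo, olooooo, oooo, oooolulu, ooooul, oooouull, ooououu): 26 nodes
Sum: 40

40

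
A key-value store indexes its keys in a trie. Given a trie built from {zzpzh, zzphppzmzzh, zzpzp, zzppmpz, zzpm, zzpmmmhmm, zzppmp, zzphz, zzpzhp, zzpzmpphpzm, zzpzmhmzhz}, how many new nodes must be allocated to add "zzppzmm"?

"zzpp" is already a path in the trie; the remaining "zmm" must be added.
So 7 − 4 = 3 new nodes.

3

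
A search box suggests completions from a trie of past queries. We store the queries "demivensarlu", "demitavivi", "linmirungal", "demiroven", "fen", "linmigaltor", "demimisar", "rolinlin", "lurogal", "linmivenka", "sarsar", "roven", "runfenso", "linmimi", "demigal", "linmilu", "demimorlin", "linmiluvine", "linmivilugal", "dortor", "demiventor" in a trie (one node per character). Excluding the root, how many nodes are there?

113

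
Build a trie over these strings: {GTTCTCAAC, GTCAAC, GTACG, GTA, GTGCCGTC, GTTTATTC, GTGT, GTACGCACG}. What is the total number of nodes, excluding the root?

Trie structure (* marks end of a word):
(root)
└─ G
   └─ T
      ├─ A *
      │  └─ C
      │     └─ G *
      │        └─ C
      │           └─ A
      │              └─ C
      │                 └─ G *
      ├─ C
      │  └─ A
      │     └─ A
      │        └─ C *
      ├─ G
      │  ├─ C
      │  │  └─ C
      │  │     └─ G
      │  │        └─ T
      │  │           └─ C *
      │  └─ T *
      └─ T
         ├─ C
         │  └─ T
         │     └─ C
         │        └─ A
         │           └─ A
         │              └─ C *
         └─ T
            └─ A
               └─ T
                  └─ T
                     └─ C *
Counting every labelled node above: 32.

32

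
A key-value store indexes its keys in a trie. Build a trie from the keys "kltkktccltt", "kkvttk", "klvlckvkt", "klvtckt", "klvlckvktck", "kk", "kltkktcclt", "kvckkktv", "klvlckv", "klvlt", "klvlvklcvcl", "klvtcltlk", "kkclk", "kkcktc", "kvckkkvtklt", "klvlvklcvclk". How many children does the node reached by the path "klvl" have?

Walk "klvl" from the root, arriving at one node.
Characters that immediately follow "klvl" among the stored strings: {c, t, v}.
That node has 3 child edges.

3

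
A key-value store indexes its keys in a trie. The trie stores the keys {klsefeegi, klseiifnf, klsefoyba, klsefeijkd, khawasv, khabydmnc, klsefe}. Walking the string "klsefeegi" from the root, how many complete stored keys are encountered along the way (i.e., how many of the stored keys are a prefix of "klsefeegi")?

Traverse "klsefeegi" character by character; count nodes along the way that are marked as word ends.
Prefixes of the query that are stored words: "klsefe", "klsefeegi"
Count: 2

2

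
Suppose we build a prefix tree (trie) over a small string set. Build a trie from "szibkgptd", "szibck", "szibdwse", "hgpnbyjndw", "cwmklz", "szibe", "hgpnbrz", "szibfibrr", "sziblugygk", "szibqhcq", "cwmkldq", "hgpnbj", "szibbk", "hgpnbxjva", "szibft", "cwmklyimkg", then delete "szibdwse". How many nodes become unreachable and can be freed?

4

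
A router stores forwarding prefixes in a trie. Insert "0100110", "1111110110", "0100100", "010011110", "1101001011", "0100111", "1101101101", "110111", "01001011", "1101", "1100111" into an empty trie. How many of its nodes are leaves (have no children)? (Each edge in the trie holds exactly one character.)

9

Leaves are exactly the stored words that no other stored word extends.
Those words: "0100100", "01001011", "0100110", "010011110", "1100111", "1101001011", "1101101101", "110111", "1111110110"
Leaf count: 9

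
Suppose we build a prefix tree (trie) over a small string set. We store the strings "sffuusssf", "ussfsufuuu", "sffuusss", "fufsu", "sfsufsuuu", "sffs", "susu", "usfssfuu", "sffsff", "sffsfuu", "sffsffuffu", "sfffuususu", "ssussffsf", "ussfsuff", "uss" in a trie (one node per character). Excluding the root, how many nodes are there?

Trace insertions, counting only characters that open a new branch:
  "sffuusssf" → 9 new (s, f, f, u, u, s, s, s, f)
  "ussfsufuuu" → 10 new (u, s, s, f, s, u, f, u, u, u)
  "sffuusss" → prefix "sffuusss" already present; 0 new (none)
  "fufsu" → 5 new (f, u, f, s, u)
  "sfsufsuuu" → prefix "sf" already present; 7 new (s, u, f, s, u, u, u)
  "sffs" → prefix "sff" already present; 1 new (s)
  "susu" → prefix "s" already present; 3 new (u, s, u)
  "usfssfuu" → prefix "us" already present; 6 new (f, s, s, f, u, u)
  "sffsff" → prefix "sffs" already present; 2 new (f, f)
  "sffsfuu" → prefix "sffsf" already present; 2 new (u, u)
  "sffsffuffu" → prefix "sffsff" already present; 4 new (u, f, f, u)
  "sfffuususu" → prefix "sff" already present; 7 new (f, u, u, s, u, s, u)
  "ssussffsf" → prefix "s" already present; 8 new (s, u, s, s, f, f, s, f)
  "ussfsuff" → prefix "ussfsuf" already present; 1 new (f)
  "uss" → prefix "uss" already present; 0 new (none)
Total nodes = 9 + 10 + 0 + 5 + 7 + 1 + 3 + 6 + 2 + 2 + 4 + 7 + 8 + 1 + 0 = 65

65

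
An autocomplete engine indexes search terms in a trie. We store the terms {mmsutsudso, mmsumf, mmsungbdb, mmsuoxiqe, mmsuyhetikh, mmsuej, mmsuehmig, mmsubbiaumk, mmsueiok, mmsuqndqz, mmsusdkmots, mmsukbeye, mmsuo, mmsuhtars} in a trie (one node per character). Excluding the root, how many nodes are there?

Trace insertions, counting only characters that open a new branch:
  "mmsutsudso" → 10 new (m, m, s, u, t, s, u, d, s, o)
  "mmsumf" → prefix "mmsu" already present; 2 new (m, f)
  "mmsungbdb" → prefix "mmsu" already present; 5 new (n, g, b, d, b)
  "mmsuoxiqe" → prefix "mmsu" already present; 5 new (o, x, i, q, e)
  "mmsuyhetikh" → prefix "mmsu" already present; 7 new (y, h, e, t, i, k, h)
  "mmsuej" → prefix "mmsu" already present; 2 new (e, j)
  "mmsuehmig" → prefix "mmsue" already present; 4 new (h, m, i, g)
  "mmsubbiaumk" → prefix "mmsu" already present; 7 new (b, b, i, a, u, m, k)
  "mmsueiok" → prefix "mmsue" already present; 3 new (i, o, k)
  "mmsuqndqz" → prefix "mmsu" already present; 5 new (q, n, d, q, z)
  "mmsusdkmots" → prefix "mmsu" already present; 7 new (s, d, k, m, o, t, s)
  "mmsukbeye" → prefix "mmsu" already present; 5 new (k, b, e, y, e)
  "mmsuo" → prefix "mmsuo" already present; 0 new (none)
  "mmsuhtars" → prefix "mmsu" already present; 5 new (h, t, a, r, s)
Total nodes = 10 + 2 + 5 + 5 + 7 + 2 + 4 + 7 + 3 + 5 + 7 + 5 + 0 + 5 = 67

67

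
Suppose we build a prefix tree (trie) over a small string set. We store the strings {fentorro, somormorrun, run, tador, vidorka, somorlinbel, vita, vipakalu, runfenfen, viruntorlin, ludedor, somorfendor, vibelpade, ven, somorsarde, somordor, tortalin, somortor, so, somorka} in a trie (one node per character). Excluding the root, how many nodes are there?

For each word, the new-node count is its length minus the longest prefix already in the trie:
  "fentorro" → 8 new (f, e, n, t, o, r, r, o)
  "somormorrun" → 11 new (s, o, m, o, r, m, o, r, r, u, n)
  "run" → 3 new (r, u, n)
  "tador" → 5 new (t, a, d, o, r)
  "vidorka" → 7 new (v, i, d, o, r, k, a)
  "somorlinbel" → prefix "somor" already present; 6 new (l, i, n, b, e, l)
  "vita" → prefix "vi" already present; 2 new (t, a)
  "vipakalu" → prefix "vi" already present; 6 new (p, a, k, a, l, u)
  "runfenfen" → prefix "run" already present; 6 new (f, e, n, f, e, n)
  "viruntorlin" → prefix "vi" already present; 9 new (r, u, n, t, o, r, l, i, n)
  "ludedor" → 7 new (l, u, d, e, d, o, r)
  "somorfendor" → prefix "somor" already present; 6 new (f, e, n, d, o, r)
  "vibelpade" → prefix "vi" already present; 7 new (b, e, l, p, a, d, e)
  "ven" → prefix "v" already present; 2 new (e, n)
  "somorsarde" → prefix "somor" already present; 5 new (s, a, r, d, e)
  "somordor" → prefix "somor" already present; 3 new (d, o, r)
  "tortalin" → prefix "t" already present; 7 new (o, r, t, a, l, i, n)
  "somortor" → prefix "somor" already present; 3 new (t, o, r)
  "so" → prefix "so" already present; 0 new (none)
  "somorka" → prefix "somor" already present; 2 new (k, a)
Total nodes = 8 + 11 + 3 + 5 + 7 + 6 + 2 + 6 + 6 + 9 + 7 + 6 + 7 + 2 + 5 + 3 + 7 + 3 + 0 + 2 = 105

105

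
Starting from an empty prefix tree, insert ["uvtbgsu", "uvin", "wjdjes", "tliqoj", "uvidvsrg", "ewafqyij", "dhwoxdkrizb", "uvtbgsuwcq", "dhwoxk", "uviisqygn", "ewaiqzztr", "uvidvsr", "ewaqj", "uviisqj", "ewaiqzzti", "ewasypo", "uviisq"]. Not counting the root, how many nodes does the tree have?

69

Count nodes per top-level branch (shared prefixes stored once):
  'd'-branch (dhwoxdkrizb, dhwoxk): 12 nodes
  'e'-branch (ewafqyij, ewaiqzzti, ewaiqzztr, ewaqj, ewasypo): 21 nodes
  't'-branch (tliqoj): 6 nodes
  'u'-branch (uvidvsr, uvidvsrg, uviisq, uviisqj, uviisqygn, uvin, uvtbgsu, uvtbgsuwcq): 24 nodes
  'w'-branch (wjdjes): 6 nodes
Sum: 69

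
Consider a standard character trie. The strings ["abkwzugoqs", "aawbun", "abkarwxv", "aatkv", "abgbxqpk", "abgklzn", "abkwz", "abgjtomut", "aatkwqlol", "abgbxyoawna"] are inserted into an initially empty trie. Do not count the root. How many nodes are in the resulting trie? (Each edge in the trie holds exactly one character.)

50

For each word, the new-node count is its length minus the longest prefix already in the trie:
  "abkwzugoqs" → 10 new (a, b, k, w, z, u, g, o, q, s)
  "aawbun" → prefix "a" already present; 5 new (a, w, b, u, n)
  "abkarwxv" → prefix "abk" already present; 5 new (a, r, w, x, v)
  "aatkv" → prefix "aa" already present; 3 new (t, k, v)
  "abgbxqpk" → prefix "ab" already present; 6 new (g, b, x, q, p, k)
  "abgklzn" → prefix "abg" already present; 4 new (k, l, z, n)
  "abkwz" → prefix "abkwz" already present; 0 new (none)
  "abgjtomut" → prefix "abg" already present; 6 new (j, t, o, m, u, t)
  "aatkwqlol" → prefix "aatk" already present; 5 new (w, q, l, o, l)
  "abgbxyoawna" → prefix "abgbx" already present; 6 new (y, o, a, w, n, a)
Total nodes = 10 + 5 + 5 + 3 + 6 + 4 + 0 + 6 + 5 + 6 = 50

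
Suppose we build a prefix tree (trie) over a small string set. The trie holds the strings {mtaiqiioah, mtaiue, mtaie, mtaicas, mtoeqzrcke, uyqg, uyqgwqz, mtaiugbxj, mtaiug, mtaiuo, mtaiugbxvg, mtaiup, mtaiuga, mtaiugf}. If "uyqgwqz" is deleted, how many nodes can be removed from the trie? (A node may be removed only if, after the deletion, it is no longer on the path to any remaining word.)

3

After clearing the end-marker at "uyqgwqz", prune upward until reaching a node still needed by another word.
The suffix "wqz" (3 nodes) is used only by "uyqgwqz"; "uyqg" is itself a stored word, so pruning stops there.
Nodes removed: 3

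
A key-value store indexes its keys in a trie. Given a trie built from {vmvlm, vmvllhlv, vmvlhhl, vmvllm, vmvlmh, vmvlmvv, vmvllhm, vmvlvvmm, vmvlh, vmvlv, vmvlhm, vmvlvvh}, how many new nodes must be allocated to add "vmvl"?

"vmvl" is already a full path in the trie; only an end-marker is added.
No new nodes are needed: 0.

0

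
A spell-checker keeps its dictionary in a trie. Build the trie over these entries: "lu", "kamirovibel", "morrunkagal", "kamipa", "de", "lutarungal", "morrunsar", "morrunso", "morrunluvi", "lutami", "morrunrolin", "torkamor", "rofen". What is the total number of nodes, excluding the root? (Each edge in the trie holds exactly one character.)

64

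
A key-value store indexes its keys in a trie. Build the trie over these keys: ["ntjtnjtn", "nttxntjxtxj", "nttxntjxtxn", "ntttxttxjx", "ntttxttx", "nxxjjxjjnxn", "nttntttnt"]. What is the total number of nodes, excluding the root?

41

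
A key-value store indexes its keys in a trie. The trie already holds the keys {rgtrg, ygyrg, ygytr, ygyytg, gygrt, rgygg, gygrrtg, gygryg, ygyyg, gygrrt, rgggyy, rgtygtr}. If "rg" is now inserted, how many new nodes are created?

0

"rg" is already a full path in the trie; only an end-marker is added.
No new nodes are needed: 0.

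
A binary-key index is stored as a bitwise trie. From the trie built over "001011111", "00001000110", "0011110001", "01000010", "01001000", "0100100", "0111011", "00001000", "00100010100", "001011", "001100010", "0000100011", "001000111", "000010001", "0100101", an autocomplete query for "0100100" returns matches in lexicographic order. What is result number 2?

01001000

DFS of the "0100100" subtree visits, in order: "0100100", "01001000"
Position 2: 01001000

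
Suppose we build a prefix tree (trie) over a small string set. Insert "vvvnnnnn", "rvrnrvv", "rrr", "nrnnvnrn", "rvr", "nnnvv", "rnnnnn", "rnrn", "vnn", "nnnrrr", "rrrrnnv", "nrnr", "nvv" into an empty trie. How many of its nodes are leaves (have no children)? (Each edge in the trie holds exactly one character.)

11

A leaf is a node with no children — equivalently, the end of a word that is not a proper prefix of any other stored word.
Those words: "nnnrrr", "nnnvv", "nrnnvnrn", "nrnr", "nvv", "rnnnnn", "rnrn", "rrrrnnv", "rvrnrvv", "vnn", "vvvnnnnn"
Leaf count: 11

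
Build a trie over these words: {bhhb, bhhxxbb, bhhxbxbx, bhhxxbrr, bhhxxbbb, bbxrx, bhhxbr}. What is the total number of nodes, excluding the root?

Trie structure (* marks end of a word):
(root)
└─ b
   ├─ b
   │  └─ x
   │     └─ r
   │        └─ x *
   └─ h
      └─ h
         ├─ b *
         └─ x
            ├─ b
            │  ├─ r *
            │  └─ x
            │     └─ b
            │        └─ x *
            └─ x
               └─ b
                  ├─ b *
                  │  └─ b *
                  └─ r
                     └─ r *
Counting every labelled node above: 20.

20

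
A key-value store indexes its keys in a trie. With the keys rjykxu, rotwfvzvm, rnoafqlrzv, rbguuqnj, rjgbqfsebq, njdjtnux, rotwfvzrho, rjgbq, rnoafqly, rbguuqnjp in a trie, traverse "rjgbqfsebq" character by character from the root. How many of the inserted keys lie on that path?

Traverse "rjgbqfsebq" character by character; count nodes along the way that are marked as word ends.
Prefixes of the query that are stored words: "rjgbq", "rjgbqfsebq"
Count: 2

2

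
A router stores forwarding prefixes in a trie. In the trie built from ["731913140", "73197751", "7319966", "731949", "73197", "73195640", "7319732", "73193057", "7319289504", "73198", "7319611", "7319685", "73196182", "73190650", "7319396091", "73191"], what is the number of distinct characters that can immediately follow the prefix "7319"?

The children of the "7319" node are the distinct next characters among strings starting with "7319".
Characters that immediately follow "7319" among the stored strings: {0, 1, 2, 3, 4, 5, 6, 7, 8, 9}.
That node has 10 child edges.

10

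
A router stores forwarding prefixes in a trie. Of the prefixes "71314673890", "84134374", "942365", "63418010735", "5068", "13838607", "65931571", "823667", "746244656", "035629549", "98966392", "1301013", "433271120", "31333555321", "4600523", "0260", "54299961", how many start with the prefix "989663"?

1

Walk to "989663"; the words in its subtree are exactly those with that prefix.
Words under "989663": 98966392
Count: 1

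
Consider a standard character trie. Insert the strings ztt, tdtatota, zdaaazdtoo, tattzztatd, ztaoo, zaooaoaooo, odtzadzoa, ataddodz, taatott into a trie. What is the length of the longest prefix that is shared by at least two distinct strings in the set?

The deepest shared node is where two words last agree before diverging.
"taatott" and "tattzztatd" agree on "ta" (2 characters) before diverging; nothing deeper is shared.
Longest shared-prefix length: 2

2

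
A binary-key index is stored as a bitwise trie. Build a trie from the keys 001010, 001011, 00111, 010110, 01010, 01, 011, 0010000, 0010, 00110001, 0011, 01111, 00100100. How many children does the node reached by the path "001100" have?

1

Walk "001100" from the root, arriving at one node.
Distinct next characters after "001100": 0.
That node has 1 child edge.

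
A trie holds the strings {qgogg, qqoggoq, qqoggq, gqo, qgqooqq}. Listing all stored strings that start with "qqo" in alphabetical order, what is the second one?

Filter for "qqo…" and sort: "qqoggoq", "qqoggq"
The 2nd is qqoggq.

qqoggq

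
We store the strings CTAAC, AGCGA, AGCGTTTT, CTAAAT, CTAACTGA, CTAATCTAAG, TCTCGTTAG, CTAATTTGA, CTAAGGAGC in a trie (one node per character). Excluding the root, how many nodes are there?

43

For each word, the new-node count is its length minus the longest prefix already in the trie:
  "CTAAC" → 5 new (C, T, A, A, C)
  "AGCGA" → 5 new (A, G, C, G, A)
  "AGCGTTTT" → prefix "AGCG" already present; 4 new (T, T, T, T)
  "CTAAAT" → prefix "CTAA" already present; 2 new (A, T)
  "CTAACTGA" → prefix "CTAAC" already present; 3 new (T, G, A)
  "CTAATCTAAG" → prefix "CTAA" already present; 6 new (T, C, T, A, A, G)
  "TCTCGTTAG" → 9 new (T, C, T, C, G, T, T, A, G)
  "CTAATTTGA" → prefix "CTAAT" already present; 4 new (T, T, G, A)
  "CTAAGGAGC" → prefix "CTAA" already present; 5 new (G, G, A, G, C)
Total nodes = 5 + 5 + 4 + 2 + 3 + 6 + 9 + 4 + 5 = 43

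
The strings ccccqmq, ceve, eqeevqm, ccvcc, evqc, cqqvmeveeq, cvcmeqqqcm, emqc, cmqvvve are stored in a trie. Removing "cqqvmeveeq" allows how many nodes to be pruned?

After clearing the end-marker at "cqqvmeveeq", prune upward until reaching a node still needed by another word.
The suffix "qqvmeveeq" (9 nodes) is used only by "cqqvmeveeq"; the node for "c" still has the child "c", so pruning stops there.
Nodes removed: 9

9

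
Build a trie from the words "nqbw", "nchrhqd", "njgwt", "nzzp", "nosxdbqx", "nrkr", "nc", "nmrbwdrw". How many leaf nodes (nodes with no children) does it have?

A leaf is a node with no children — equivalently, the end of a word that is not a proper prefix of any other stored word.
Those words: "nchrhqd", "njgwt", "nmrbwdrw", "nosxdbqx", "nqbw", "nrkr", "nzzp"
Leaf count: 7

7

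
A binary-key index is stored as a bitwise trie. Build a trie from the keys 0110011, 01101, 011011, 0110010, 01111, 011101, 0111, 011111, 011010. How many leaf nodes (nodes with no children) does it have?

A leaf is a node with no children — equivalently, the end of a word that is not a proper prefix of any other stored word.
Those words: "0110010", "0110011", "011010", "011011", "011101", "011111"
Leaf count: 6

6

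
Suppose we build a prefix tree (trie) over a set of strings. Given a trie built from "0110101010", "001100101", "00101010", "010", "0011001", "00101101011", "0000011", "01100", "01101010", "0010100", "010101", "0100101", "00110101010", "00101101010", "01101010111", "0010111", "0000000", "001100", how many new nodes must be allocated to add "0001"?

1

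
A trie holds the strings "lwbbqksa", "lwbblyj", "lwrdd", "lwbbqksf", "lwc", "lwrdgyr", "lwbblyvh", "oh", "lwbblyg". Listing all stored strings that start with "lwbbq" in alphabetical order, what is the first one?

lwbbqksa

DFS of the "lwbbq" subtree visits, in order: "lwbbqksa", "lwbbqksf"
The 1st is lwbbqksa.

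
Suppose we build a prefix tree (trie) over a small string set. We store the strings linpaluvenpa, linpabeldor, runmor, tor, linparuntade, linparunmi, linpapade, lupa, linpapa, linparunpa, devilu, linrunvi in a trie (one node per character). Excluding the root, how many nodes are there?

56

Insert word by word; a character creates a node only if that edge doesn't already exist:
  "linpaluvenpa" → 12 new (l, i, n, p, a, l, u, v, e, n, p, a)
  "linpabeldor" → prefix "linpa" already present; 6 new (b, e, l, d, o, r)
  "runmor" → 6 new (r, u, n, m, o, r)
  "tor" → 3 new (t, o, r)
  "linparuntade" → prefix "linpa" already present; 7 new (r, u, n, t, a, d, e)
  "linparunmi" → prefix "linparun" already present; 2 new (m, i)
  "linpapade" → prefix "linpa" already present; 4 new (p, a, d, e)
  "lupa" → prefix "l" already present; 3 new (u, p, a)
  "linpapa" → prefix "linpapa" already present; 0 new (none)
  "linparunpa" → prefix "linparun" already present; 2 new (p, a)
  "devilu" → 6 new (d, e, v, i, l, u)
  "linrunvi" → prefix "lin" already present; 5 new (r, u, n, v, i)
Total nodes = 12 + 6 + 6 + 3 + 7 + 2 + 4 + 3 + 0 + 2 + 6 + 5 = 56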